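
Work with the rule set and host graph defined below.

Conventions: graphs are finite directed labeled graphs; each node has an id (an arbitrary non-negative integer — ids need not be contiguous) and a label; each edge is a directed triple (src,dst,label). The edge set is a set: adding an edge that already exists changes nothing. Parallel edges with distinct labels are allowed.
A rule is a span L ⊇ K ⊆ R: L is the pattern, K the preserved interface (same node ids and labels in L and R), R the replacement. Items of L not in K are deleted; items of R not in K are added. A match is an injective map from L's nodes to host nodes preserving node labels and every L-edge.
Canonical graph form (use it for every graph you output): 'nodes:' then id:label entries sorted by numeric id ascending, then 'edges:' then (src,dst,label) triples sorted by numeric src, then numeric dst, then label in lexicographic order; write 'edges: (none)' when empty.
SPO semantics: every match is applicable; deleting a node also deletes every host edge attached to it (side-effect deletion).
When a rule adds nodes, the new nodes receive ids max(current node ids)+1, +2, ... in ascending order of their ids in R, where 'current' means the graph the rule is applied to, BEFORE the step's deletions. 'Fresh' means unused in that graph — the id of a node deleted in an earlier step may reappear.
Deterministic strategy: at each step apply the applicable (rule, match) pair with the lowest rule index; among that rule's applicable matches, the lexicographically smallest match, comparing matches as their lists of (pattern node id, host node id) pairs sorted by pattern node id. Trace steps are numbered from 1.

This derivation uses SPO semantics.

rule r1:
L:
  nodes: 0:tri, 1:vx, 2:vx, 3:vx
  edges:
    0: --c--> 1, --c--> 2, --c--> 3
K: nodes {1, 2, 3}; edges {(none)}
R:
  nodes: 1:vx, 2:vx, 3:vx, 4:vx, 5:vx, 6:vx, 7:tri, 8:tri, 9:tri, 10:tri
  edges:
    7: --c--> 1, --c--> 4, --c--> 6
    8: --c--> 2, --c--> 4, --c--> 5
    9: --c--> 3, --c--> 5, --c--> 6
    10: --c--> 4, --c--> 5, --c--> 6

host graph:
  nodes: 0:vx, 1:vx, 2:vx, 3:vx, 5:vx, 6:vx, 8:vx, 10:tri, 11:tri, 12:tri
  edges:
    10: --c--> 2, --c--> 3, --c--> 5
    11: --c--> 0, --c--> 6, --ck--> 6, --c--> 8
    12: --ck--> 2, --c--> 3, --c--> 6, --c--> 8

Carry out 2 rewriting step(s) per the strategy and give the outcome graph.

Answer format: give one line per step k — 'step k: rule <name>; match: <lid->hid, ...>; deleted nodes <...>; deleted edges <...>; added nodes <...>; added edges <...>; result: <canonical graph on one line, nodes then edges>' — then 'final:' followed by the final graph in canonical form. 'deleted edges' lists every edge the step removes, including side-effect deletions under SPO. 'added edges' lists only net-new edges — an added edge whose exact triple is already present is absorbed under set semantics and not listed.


step 1: rule r1; match: 0->10, 1->2, 2->3, 3->5; deleted nodes 10; deleted edges (10,2,c); (10,3,c); (10,5,c); added nodes 13, 14, 15, 16, 17, 18, 19; added edges (16,2,c); (16,13,c); (16,15,c); (17,3,c); (17,13,c); (17,14,c); (18,5,c); (18,14,c); (18,15,c); (19,13,c); (19,14,c); (19,15,c); result: nodes: 0:vx, 1:vx, 2:vx, 3:vx, 5:vx, 6:vx, 8:vx, 11:tri, 12:tri, 13:vx, 14:vx, 15:vx, 16:tri, 17:tri, 18:tri, 19:tri edges: (11,0,c); (11,6,c); (11,6,ck); (11,8,c); (12,2,ck); (12,3,c); (12,6,c); (12,8,c); (16,2,c); (16,13,c); (16,15,c); (17,3,c); (17,13,c); (17,14,c); (18,5,c); (18,14,c); (18,15,c); (19,13,c); (19,14,c); (19,15,c)
step 2: rule r1; match: 0->11, 1->0, 2->6, 3->8; deleted nodes 11; deleted edges (11,0,c); (11,6,c); (11,6,ck); (11,8,c); added nodes 20, 21, 22, 23, 24, 25, 26; added edges (23,0,c); (23,20,c); (23,22,c); (24,6,c); (24,20,c); (24,21,c); (25,8,c); (25,21,c); (25,22,c); (26,20,c); (26,21,c); (26,22,c); result: nodes: 0:vx, 1:vx, 2:vx, 3:vx, 5:vx, 6:vx, 8:vx, 12:tri, 13:vx, 14:vx, 15:vx, 16:tri, 17:tri, 18:tri, 19:tri, 20:vx, 21:vx, 22:vx, 23:tri, 24:tri, 25:tri, 26:tri edges: (12,2,ck); (12,3,c); (12,6,c); (12,8,c); (16,2,c); (16,13,c); (16,15,c); (17,3,c); (17,13,c); (17,14,c); (18,5,c); (18,14,c); (18,15,c); (19,13,c); (19,14,c); (19,15,c); (23,0,c); (23,20,c); (23,22,c); (24,6,c); (24,20,c); (24,21,c); (25,8,c); (25,21,c); (25,22,c); (26,20,c); (26,21,c); (26,22,c)
final:
nodes: 0:vx, 1:vx, 2:vx, 3:vx, 5:vx, 6:vx, 8:vx, 12:tri, 13:vx, 14:vx, 15:vx, 16:tri, 17:tri, 18:tri, 19:tri, 20:vx, 21:vx, 22:vx, 23:tri, 24:tri, 25:tri, 26:tri
edges: (12,2,ck); (12,3,c); (12,6,c); (12,8,c); (16,2,c); (16,13,c); (16,15,c); (17,3,c); (17,13,c); (17,14,c); (18,5,c); (18,14,c); (18,15,c); (19,13,c); (19,14,c); (19,15,c); (23,0,c); (23,20,c); (23,22,c); (24,6,c); (24,20,c); (24,21,c); (25,8,c); (25,21,c); (25,22,c); (26,20,c); (26,21,c); (26,22,c)


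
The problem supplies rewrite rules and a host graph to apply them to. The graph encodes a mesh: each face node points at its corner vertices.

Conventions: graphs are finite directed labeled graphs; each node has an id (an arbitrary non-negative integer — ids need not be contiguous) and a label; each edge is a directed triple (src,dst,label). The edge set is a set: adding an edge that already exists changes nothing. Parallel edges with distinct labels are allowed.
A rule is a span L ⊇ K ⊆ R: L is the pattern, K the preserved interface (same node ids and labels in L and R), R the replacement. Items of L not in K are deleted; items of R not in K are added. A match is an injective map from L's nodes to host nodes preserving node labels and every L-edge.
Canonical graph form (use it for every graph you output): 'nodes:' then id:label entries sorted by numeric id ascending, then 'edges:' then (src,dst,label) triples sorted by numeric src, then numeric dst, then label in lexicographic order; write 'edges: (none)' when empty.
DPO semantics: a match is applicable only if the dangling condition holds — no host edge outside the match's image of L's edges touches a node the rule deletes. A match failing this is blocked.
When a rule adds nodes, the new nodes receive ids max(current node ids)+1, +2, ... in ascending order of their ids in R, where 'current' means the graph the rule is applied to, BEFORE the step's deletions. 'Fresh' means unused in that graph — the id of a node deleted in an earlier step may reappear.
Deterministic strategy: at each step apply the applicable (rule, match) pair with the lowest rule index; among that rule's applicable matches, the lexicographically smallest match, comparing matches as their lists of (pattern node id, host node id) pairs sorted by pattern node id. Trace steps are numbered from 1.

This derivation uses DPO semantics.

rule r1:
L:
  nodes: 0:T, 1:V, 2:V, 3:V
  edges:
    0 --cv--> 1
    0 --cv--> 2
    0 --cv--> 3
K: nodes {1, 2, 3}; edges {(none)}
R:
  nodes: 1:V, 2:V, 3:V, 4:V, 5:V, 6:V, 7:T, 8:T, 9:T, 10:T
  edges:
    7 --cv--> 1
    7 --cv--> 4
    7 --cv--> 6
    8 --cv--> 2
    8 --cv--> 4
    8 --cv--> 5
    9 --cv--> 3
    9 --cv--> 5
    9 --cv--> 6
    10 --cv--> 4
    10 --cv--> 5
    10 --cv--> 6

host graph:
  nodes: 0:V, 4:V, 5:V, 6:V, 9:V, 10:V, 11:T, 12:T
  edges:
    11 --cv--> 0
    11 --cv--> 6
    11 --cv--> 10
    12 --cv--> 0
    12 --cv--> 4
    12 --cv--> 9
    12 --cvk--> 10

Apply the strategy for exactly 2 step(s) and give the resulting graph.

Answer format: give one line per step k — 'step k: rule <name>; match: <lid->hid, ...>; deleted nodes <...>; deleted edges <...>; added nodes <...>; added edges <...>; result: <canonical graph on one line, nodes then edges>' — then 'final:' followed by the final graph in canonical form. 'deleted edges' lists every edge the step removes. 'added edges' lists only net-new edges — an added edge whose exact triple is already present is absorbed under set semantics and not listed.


step 1: rule r1; match: 0->11, 1->0, 2->6, 3->10; deleted nodes 11; deleted edges (11,0,cv); (11,6,cv); (11,10,cv); added nodes 13, 14, 15, 16, 17, 18, 19; added edges (16,0,cv); (16,13,cv); (16,15,cv); (17,6,cv); (17,13,cv); (17,14,cv); (18,10,cv); (18,14,cv); (18,15,cv); (19,13,cv); (19,14,cv); (19,15,cv); result: nodes: 0:V, 4:V, 5:V, 6:V, 9:V, 10:V, 12:T, 13:V, 14:V, 15:V, 16:T, 17:T, 18:T, 19:T edges: (12,0,cv); (12,4,cv); (12,9,cv); (12,10,cvk); (16,0,cv); (16,13,cv); (16,15,cv); (17,6,cv); (17,13,cv); (17,14,cv); (18,10,cv); (18,14,cv); (18,15,cv); (19,13,cv); (19,14,cv); (19,15,cv)
step 2: rule r1; match: 0->16, 1->0, 2->13, 3->15; deleted nodes 16; deleted edges (16,0,cv); (16,13,cv); (16,15,cv); added nodes 20, 21, 22, 23, 24, 25, 26; added edges (23,0,cv); (23,20,cv); (23,22,cv); (24,13,cv); (24,20,cv); (24,21,cv); (25,15,cv); (25,21,cv); (25,22,cv); (26,20,cv); (26,21,cv); (26,22,cv); result: nodes: 0:V, 4:V, 5:V, 6:V, 9:V, 10:V, 12:T, 13:V, 14:V, 15:V, 17:T, 18:T, 19:T, 20:V, 21:V, 22:V, 23:T, 24:T, 25:T, 26:T edges: (12,0,cv); (12,4,cv); (12,9,cv); (12,10,cvk); (17,6,cv); (17,13,cv); (17,14,cv); (18,10,cv); (18,14,cv); (18,15,cv); (19,13,cv); (19,14,cv); (19,15,cv); (23,0,cv); (23,20,cv); (23,22,cv); (24,13,cv); (24,20,cv); (24,21,cv); (25,15,cv); (25,21,cv); (25,22,cv); (26,20,cv); (26,21,cv); (26,22,cv)
final:
nodes: 0:V, 4:V, 5:V, 6:V, 9:V, 10:V, 12:T, 13:V, 14:V, 15:V, 17:T, 18:T, 19:T, 20:V, 21:V, 22:V, 23:T, 24:T, 25:T, 26:T
edges: (12,0,cv); (12,4,cv); (12,9,cv); (12,10,cvk); (17,6,cv); (17,13,cv); (17,14,cv); (18,10,cv); (18,14,cv); (18,15,cv); (19,13,cv); (19,14,cv); (19,15,cv); (23,0,cv); (23,20,cv); (23,22,cv); (24,13,cv); (24,20,cv); (24,21,cv); (25,15,cv); (25,21,cv); (25,22,cv); (26,20,cv); (26,21,cv); (26,22,cv)


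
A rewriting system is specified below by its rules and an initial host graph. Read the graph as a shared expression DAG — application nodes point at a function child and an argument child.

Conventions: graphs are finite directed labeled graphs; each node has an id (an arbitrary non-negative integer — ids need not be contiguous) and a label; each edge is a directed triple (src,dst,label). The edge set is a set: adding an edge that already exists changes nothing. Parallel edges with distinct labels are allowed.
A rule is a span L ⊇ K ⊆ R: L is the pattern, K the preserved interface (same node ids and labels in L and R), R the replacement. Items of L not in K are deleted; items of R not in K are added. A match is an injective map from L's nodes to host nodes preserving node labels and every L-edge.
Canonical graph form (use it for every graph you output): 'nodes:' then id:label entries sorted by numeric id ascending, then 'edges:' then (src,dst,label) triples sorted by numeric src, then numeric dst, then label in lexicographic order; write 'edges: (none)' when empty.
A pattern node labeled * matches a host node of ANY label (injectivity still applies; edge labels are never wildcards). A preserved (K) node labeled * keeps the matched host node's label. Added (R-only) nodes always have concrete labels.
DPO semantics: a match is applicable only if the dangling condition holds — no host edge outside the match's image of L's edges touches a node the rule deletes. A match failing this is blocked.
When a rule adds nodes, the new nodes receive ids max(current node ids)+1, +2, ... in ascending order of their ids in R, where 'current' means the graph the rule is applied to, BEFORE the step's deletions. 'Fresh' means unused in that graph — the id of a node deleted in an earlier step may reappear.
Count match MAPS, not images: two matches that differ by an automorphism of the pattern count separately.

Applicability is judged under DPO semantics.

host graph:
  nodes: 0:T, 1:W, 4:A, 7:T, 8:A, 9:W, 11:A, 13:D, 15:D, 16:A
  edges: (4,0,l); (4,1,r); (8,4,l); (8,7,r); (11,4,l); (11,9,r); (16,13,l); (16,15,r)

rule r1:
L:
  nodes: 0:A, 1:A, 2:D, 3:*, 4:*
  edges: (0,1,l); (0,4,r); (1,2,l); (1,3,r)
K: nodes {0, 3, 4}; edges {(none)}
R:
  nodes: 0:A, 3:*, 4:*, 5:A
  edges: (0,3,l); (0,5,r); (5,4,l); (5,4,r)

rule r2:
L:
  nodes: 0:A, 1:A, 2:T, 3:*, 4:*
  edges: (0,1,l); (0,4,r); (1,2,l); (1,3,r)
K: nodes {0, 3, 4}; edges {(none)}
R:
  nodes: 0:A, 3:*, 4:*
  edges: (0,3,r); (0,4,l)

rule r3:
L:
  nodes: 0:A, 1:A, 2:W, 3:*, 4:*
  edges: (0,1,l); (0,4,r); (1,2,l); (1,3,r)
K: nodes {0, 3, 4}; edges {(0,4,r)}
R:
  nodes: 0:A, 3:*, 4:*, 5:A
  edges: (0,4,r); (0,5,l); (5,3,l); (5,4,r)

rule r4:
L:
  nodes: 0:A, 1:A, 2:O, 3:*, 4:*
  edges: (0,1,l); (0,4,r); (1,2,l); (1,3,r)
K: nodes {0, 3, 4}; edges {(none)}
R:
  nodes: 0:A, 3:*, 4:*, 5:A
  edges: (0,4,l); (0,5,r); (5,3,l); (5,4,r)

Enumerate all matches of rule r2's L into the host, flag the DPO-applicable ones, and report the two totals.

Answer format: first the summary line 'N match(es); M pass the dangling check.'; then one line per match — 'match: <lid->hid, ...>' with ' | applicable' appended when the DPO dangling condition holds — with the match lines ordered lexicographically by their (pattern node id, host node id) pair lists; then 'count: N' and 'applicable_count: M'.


2 match(es); 0 pass the dangling check.
match: 0->8, 1->4, 2->0, 3->1, 4->7
match: 0->11, 1->4, 2->0, 3->1, 4->9
count: 2
applicable_count: 0


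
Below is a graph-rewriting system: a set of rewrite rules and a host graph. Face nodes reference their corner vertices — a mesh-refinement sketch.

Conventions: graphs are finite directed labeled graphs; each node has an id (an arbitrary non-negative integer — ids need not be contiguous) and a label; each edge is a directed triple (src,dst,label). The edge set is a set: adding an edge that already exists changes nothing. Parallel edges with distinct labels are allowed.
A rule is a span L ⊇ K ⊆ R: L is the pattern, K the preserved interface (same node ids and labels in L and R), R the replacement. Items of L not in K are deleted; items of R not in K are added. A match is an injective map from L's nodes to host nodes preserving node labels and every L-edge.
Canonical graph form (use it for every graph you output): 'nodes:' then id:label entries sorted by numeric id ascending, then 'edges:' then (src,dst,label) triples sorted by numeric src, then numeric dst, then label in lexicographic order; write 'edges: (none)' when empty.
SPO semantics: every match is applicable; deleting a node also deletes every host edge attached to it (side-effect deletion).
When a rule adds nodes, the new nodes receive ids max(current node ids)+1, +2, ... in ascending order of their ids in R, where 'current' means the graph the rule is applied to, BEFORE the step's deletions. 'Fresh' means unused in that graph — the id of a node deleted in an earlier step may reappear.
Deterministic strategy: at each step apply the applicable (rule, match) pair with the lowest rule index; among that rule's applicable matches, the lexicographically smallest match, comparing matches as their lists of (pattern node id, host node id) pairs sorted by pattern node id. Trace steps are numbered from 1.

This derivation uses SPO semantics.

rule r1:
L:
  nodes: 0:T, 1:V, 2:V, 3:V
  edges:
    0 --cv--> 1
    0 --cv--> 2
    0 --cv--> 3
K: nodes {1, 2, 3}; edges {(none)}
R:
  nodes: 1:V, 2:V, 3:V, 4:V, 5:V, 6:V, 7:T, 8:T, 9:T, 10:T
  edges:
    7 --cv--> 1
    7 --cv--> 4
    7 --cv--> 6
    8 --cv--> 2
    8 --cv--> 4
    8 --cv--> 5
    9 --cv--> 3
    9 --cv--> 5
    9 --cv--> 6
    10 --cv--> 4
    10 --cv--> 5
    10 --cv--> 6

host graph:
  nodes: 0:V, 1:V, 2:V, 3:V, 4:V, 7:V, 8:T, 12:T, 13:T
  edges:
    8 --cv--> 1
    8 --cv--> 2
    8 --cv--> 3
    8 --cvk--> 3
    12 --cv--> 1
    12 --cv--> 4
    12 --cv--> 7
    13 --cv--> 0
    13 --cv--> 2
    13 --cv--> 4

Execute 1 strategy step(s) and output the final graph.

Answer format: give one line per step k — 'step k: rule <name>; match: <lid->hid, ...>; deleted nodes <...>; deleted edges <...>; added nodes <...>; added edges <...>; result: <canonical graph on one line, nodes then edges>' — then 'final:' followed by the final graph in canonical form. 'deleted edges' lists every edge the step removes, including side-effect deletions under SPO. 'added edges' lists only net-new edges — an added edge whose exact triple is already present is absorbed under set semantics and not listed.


step 1: rule r1; match: 0->8, 1->1, 2->2, 3->3; deleted nodes 8; deleted edges (8,1,cv); (8,2,cv); (8,3,cv); (8,3,cvk); added nodes 14, 15, 16, 17, 18, 19, 20; added edges (17,1,cv); (17,14,cv); (17,16,cv); (18,2,cv); (18,14,cv); (18,15,cv); (19,3,cv); (19,15,cv); (19,16,cv); (20,14,cv); (20,15,cv); (20,16,cv); result: nodes: 0:V, 1:V, 2:V, 3:V, 4:V, 7:V, 12:T, 13:T, 14:V, 15:V, 16:V, 17:T, 18:T, 19:T, 20:T edges: (12,1,cv); (12,4,cv); (12,7,cv); (13,0,cv); (13,2,cv); (13,4,cv); (17,1,cv); (17,14,cv); (17,16,cv); (18,2,cv); (18,14,cv); (18,15,cv); (19,3,cv); (19,15,cv); (19,16,cv); (20,14,cv); (20,15,cv); (20,16,cv)
final:
nodes: 0:V, 1:V, 2:V, 3:V, 4:V, 7:V, 12:T, 13:T, 14:V, 15:V, 16:V, 17:T, 18:T, 19:T, 20:T
edges: (12,1,cv); (12,4,cv); (12,7,cv); (13,0,cv); (13,2,cv); (13,4,cv); (17,1,cv); (17,14,cv); (17,16,cv); (18,2,cv); (18,14,cv); (18,15,cv); (19,3,cv); (19,15,cv); (19,16,cv); (20,14,cv); (20,15,cv); (20,16,cv)


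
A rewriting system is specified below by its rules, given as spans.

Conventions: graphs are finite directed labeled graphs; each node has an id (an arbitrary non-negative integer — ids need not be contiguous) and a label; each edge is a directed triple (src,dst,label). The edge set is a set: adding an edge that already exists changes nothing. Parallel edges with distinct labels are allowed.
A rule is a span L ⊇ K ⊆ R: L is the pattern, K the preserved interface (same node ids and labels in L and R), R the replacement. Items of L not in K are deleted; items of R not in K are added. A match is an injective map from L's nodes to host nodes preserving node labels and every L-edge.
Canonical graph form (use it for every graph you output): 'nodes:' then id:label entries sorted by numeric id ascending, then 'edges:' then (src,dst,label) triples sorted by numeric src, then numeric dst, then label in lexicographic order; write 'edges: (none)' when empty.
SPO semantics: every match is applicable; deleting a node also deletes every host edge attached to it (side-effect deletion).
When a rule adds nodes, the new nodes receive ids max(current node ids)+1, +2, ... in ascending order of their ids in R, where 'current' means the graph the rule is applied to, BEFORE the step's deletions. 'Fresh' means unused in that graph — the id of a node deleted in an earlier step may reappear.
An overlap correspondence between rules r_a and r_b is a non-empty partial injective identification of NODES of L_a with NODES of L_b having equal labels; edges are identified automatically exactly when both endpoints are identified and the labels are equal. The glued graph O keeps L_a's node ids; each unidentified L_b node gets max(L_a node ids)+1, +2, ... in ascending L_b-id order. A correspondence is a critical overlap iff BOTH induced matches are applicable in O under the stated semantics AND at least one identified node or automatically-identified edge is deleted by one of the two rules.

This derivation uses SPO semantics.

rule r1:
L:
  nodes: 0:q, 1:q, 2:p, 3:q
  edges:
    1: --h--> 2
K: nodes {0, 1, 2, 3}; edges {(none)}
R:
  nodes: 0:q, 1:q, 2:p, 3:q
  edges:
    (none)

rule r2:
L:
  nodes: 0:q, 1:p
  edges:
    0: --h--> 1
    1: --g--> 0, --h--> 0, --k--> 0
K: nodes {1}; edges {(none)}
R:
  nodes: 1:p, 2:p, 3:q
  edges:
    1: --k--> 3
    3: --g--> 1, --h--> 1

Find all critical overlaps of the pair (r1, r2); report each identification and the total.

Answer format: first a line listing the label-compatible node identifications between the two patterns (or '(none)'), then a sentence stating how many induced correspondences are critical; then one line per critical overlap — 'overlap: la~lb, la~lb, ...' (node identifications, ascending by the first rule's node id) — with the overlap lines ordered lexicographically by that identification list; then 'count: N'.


label-compatible node identifications between L(r1) and L(r2): 0~0, 1~0, 2~1, 3~0
6 of the induced correspondences are critical overlaps of r1 and r2.
overlap: 0~0
overlap: 0~0, 2~1
overlap: 1~0
overlap: 1~0, 2~1
overlap: 2~1, 3~0
overlap: 3~0
count: 6


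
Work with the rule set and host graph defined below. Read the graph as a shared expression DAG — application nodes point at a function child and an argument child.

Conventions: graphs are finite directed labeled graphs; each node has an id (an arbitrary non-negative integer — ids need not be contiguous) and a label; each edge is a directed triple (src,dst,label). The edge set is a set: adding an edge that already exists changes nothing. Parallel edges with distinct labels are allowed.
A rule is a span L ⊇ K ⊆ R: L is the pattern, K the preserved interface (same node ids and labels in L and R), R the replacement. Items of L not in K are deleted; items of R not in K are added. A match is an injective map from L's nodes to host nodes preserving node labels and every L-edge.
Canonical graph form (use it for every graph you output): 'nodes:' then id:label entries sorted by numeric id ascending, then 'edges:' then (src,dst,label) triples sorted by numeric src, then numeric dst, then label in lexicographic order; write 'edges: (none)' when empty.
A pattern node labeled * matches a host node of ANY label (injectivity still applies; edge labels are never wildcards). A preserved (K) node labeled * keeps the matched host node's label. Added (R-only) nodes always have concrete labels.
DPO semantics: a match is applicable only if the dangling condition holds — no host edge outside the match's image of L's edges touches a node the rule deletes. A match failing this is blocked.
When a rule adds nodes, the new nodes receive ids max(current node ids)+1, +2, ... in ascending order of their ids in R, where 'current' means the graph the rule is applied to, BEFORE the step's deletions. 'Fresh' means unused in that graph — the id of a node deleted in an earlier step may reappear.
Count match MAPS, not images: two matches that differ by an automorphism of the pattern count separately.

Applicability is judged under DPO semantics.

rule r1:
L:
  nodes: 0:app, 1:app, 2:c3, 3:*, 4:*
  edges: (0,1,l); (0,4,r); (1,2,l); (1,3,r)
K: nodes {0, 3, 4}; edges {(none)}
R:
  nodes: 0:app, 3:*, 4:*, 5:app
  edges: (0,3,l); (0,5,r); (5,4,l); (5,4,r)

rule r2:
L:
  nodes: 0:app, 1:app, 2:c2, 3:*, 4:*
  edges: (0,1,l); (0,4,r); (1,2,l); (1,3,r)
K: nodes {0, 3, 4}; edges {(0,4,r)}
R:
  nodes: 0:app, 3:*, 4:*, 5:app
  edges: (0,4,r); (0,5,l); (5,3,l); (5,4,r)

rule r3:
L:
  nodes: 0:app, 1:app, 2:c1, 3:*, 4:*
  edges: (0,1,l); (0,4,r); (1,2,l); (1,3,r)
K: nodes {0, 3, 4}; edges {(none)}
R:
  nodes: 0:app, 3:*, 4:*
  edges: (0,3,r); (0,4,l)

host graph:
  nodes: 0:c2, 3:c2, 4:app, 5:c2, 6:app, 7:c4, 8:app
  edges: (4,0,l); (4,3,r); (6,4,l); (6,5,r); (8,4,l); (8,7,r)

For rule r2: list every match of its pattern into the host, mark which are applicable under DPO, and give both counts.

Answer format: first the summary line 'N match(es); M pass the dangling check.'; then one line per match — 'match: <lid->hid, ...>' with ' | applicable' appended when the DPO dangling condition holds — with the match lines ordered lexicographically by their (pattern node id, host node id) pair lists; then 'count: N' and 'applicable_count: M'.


2 match(es); 0 pass the dangling check.
match: 0->6, 1->4, 2->0, 3->3, 4->5
match: 0->8, 1->4, 2->0, 3->3, 4->7
count: 2
applicable_count: 0


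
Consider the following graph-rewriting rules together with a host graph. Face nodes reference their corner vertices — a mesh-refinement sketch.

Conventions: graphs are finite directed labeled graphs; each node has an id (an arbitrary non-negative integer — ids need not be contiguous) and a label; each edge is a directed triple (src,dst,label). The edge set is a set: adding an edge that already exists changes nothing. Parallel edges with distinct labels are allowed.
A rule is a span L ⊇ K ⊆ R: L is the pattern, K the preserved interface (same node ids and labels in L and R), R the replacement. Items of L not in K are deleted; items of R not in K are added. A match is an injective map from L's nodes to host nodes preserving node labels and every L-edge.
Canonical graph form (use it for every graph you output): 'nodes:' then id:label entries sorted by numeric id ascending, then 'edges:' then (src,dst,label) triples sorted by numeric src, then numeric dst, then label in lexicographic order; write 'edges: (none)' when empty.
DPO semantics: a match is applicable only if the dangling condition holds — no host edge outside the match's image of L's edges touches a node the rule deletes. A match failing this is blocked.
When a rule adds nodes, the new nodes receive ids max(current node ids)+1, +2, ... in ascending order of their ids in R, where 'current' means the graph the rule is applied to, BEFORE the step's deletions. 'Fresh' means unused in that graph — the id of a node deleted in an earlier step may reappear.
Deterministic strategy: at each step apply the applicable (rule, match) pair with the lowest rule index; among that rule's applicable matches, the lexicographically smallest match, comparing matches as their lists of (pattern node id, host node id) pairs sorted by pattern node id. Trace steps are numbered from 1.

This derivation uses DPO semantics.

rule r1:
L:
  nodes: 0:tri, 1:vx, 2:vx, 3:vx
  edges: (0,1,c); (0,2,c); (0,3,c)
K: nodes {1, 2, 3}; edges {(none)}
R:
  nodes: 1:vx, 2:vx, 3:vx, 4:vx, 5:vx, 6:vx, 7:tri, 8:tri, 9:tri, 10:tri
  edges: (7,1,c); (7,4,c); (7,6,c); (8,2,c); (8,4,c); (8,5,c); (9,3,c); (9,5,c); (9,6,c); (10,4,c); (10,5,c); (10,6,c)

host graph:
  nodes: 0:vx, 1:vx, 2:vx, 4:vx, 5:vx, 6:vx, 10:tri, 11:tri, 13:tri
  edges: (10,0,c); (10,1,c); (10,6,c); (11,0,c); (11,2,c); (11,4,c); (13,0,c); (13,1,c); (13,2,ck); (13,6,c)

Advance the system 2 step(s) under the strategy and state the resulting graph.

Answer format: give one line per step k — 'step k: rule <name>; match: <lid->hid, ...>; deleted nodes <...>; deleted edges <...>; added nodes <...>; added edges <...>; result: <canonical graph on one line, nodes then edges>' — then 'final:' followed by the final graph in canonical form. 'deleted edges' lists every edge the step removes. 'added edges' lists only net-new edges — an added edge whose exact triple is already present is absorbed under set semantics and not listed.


step 1: rule r1; match: 0->10, 1->0, 2->1, 3->6; deleted nodes 10; deleted edges (10,0,c); (10,1,c); (10,6,c); added nodes 14, 15, 16, 17, 18, 19, 20; added edges (17,0,c); (17,14,c); (17,16,c); (18,1,c); (18,14,c); (18,15,c); (19,6,c); (19,15,c); (19,16,c); (20,14,c); (20,15,c); (20,16,c); result: nodes: 0:vx, 1:vx, 2:vx, 4:vx, 5:vx, 6:vx, 11:tri, 13:tri, 14:vx, 15:vx, 16:vx, 17:tri, 18:tri, 19:tri, 20:tri edges: (11,0,c); (11,2,c); (11,4,c); (13,0,c); (13,1,c); (13,2,ck); (13,6,c); (17,0,c); (17,14,c); (17,16,c); (18,1,c); (18,14,c); (18,15,c); (19,6,c); (19,15,c); (19,16,c); (20,14,c); (20,15,c); (20,16,c)
step 2: rule r1; match: 0->11, 1->0, 2->2, 3->4; deleted nodes 11; deleted edges (11,0,c); (11,2,c); (11,4,c); added nodes 21, 22, 23, 24, 25, 26, 27; added edges (24,0,c); (24,21,c); (24,23,c); (25,2,c); (25,21,c); (25,22,c); (26,4,c); (26,22,c); (26,23,c); (27,21,c); (27,22,c); (27,23,c); result: nodes: 0:vx, 1:vx, 2:vx, 4:vx, 5:vx, 6:vx, 13:tri, 14:vx, 15:vx, 16:vx, 17:tri, 18:tri, 19:tri, 20:tri, 21:vx, 22:vx, 23:vx, 24:tri, 25:tri, 26:tri, 27:tri edges: (13,0,c); (13,1,c); (13,2,ck); (13,6,c); (17,0,c); (17,14,c); (17,16,c); (18,1,c); (18,14,c); (18,15,c); (19,6,c); (19,15,c); (19,16,c); (20,14,c); (20,15,c); (20,16,c); (24,0,c); (24,21,c); (24,23,c); (25,2,c); (25,21,c); (25,22,c); (26,4,c); (26,22,c); (26,23,c); (27,21,c); (27,22,c); (27,23,c)
final:
nodes: 0:vx, 1:vx, 2:vx, 4:vx, 5:vx, 6:vx, 13:tri, 14:vx, 15:vx, 16:vx, 17:tri, 18:tri, 19:tri, 20:tri, 21:vx, 22:vx, 23:vx, 24:tri, 25:tri, 26:tri, 27:tri
edges: (13,0,c); (13,1,c); (13,2,ck); (13,6,c); (17,0,c); (17,14,c); (17,16,c); (18,1,c); (18,14,c); (18,15,c); (19,6,c); (19,15,c); (19,16,c); (20,14,c); (20,15,c); (20,16,c); (24,0,c); (24,21,c); (24,23,c); (25,2,c); (25,21,c); (25,22,c); (26,4,c); (26,22,c); (26,23,c); (27,21,c); (27,22,c); (27,23,c)


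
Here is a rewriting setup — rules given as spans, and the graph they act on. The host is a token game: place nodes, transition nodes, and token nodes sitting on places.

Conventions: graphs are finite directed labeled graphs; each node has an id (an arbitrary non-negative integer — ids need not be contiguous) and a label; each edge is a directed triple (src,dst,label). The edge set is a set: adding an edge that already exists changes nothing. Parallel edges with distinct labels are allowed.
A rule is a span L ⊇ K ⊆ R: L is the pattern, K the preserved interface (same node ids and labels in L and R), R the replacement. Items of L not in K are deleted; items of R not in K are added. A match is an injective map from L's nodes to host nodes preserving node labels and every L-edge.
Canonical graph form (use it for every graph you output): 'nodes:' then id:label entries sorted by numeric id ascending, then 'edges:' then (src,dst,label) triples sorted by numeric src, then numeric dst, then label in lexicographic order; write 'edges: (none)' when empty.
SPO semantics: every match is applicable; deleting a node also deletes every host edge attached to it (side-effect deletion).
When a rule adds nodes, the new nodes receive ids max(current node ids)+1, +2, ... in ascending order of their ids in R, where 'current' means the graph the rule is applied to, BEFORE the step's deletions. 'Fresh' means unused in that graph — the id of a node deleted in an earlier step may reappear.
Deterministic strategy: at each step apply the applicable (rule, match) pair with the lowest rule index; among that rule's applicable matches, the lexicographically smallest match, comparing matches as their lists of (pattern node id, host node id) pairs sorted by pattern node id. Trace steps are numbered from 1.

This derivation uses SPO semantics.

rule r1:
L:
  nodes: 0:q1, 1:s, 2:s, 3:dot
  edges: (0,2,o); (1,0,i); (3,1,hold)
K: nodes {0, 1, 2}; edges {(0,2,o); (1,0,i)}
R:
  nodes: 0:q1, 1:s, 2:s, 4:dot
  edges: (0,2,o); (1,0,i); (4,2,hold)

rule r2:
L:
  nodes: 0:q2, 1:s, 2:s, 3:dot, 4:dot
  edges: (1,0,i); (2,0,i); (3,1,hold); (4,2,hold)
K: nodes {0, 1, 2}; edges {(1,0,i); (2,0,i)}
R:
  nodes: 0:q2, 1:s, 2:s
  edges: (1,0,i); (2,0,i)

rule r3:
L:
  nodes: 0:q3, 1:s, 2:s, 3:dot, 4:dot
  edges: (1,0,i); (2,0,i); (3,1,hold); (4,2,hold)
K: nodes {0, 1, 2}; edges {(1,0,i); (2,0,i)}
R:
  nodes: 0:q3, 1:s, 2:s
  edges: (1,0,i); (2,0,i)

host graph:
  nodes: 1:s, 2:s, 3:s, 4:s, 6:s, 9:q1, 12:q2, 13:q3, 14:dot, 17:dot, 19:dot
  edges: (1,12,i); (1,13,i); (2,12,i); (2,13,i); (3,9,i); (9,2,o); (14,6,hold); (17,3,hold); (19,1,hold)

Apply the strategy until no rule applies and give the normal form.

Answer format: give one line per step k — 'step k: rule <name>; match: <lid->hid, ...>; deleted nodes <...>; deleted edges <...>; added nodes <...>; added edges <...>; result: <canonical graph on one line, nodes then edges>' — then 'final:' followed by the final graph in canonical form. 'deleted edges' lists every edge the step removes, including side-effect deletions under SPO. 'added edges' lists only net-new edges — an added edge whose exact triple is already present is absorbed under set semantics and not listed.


step 1: rule r1; match: 0->9, 1->3, 2->2, 3->17; deleted nodes 17; deleted edges (17,3,hold); added nodes 20; added edges (20,2,hold); result: nodes: 1:s, 2:s, 3:s, 4:s, 6:s, 9:q1, 12:q2, 13:q3, 14:dot, 19:dot, 20:dot edges: (1,12,i); (1,13,i); (2,12,i); (2,13,i); (3,9,i); (9,2,o); (14,6,hold); (19,1,hold); (20,2,hold)
step 2: rule r2; match: 0->12, 1->1, 2->2, 3->19, 4->20; deleted nodes 19, 20; deleted edges (19,1,hold); (20,2,hold); added nodes (none); added edges (none); result: nodes: 1:s, 2:s, 3:s, 4:s, 6:s, 9:q1, 12:q2, 13:q3, 14:dot edges: (1,12,i); (1,13,i); (2,12,i); (2,13,i); (3,9,i); (9,2,o); (14,6,hold)
final:
nodes: 1:s, 2:s, 3:s, 4:s, 6:s, 9:q1, 12:q2, 13:q3, 14:dot
edges: (1,12,i); (1,13,i); (2,12,i); (2,13,i); (3,9,i); (9,2,o); (14,6,hold)


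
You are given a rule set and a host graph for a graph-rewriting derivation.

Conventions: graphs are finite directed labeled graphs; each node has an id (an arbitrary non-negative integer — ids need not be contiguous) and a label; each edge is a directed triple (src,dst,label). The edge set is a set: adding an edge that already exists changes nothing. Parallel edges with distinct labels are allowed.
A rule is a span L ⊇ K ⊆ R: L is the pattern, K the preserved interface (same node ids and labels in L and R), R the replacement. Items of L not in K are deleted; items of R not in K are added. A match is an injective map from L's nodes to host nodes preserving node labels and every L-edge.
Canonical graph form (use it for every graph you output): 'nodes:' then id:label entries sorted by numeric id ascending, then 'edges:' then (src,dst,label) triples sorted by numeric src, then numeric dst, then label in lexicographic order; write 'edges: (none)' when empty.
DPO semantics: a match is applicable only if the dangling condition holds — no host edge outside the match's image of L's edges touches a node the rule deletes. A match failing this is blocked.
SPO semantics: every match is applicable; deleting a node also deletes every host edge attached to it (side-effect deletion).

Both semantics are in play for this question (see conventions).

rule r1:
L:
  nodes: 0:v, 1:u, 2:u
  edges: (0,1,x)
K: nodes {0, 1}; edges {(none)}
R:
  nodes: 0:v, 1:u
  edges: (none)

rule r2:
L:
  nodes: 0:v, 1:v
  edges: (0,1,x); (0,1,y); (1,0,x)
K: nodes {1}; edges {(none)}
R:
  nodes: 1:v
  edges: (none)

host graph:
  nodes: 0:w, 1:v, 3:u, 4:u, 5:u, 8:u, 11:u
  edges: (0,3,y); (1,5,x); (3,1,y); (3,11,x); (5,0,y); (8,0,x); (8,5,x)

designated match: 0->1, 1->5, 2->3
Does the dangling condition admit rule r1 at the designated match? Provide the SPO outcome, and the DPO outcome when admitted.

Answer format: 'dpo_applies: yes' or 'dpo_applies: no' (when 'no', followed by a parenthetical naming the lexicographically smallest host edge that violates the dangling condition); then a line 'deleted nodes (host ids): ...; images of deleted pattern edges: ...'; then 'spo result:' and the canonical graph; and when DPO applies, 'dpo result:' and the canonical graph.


dpo_applies: no
(the rule deletes node 3, which keeps host edge (0,3,y) outside the match image — the dangling condition fails, DPO blocks; SPO proceeds and side-deletes such edges)
deleted nodes (host ids): 3; images of deleted pattern edges: (1,5,x)
spo result:
nodes: 0:w, 1:v, 4:u, 5:u, 8:u, 11:u
edges: (5,0,y); (8,0,x); (8,5,x)


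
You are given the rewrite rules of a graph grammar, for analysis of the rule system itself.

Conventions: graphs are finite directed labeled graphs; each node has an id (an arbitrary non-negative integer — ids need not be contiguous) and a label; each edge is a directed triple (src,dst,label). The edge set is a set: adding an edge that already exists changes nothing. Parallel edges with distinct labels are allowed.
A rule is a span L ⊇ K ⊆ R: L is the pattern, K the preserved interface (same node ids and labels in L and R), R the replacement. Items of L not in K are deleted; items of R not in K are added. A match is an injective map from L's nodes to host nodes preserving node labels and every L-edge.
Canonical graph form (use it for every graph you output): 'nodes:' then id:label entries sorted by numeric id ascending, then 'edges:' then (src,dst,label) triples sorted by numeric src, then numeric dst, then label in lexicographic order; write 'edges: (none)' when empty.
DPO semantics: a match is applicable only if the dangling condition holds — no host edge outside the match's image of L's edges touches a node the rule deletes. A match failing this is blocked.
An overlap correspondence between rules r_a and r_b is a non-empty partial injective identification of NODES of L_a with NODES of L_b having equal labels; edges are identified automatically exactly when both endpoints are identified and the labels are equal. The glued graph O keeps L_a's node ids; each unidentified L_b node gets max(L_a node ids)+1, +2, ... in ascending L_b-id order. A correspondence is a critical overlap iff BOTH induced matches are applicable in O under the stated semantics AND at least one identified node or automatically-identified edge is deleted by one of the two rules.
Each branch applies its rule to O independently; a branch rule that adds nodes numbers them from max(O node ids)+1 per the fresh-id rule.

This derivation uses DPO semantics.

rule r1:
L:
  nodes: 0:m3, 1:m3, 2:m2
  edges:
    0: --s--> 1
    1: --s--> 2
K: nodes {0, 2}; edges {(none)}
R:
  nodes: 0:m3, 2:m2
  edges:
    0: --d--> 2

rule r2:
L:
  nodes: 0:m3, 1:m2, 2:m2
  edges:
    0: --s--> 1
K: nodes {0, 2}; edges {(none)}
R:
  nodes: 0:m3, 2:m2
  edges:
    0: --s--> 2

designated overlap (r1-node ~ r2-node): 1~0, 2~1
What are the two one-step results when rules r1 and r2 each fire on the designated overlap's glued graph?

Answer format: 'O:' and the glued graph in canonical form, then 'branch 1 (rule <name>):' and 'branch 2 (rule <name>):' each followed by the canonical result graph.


O:
nodes: 0:m3, 1:m3, 2:m2, 3:m2
edges: (0,1,s); (1,2,s)
branch 1 (rule r1):
nodes: 0:m3, 2:m2, 3:m2
edges: (0,2,d)
branch 2 (rule r2):
nodes: 0:m3, 1:m3, 3:m2
edges: (0,1,s); (1,3,s)


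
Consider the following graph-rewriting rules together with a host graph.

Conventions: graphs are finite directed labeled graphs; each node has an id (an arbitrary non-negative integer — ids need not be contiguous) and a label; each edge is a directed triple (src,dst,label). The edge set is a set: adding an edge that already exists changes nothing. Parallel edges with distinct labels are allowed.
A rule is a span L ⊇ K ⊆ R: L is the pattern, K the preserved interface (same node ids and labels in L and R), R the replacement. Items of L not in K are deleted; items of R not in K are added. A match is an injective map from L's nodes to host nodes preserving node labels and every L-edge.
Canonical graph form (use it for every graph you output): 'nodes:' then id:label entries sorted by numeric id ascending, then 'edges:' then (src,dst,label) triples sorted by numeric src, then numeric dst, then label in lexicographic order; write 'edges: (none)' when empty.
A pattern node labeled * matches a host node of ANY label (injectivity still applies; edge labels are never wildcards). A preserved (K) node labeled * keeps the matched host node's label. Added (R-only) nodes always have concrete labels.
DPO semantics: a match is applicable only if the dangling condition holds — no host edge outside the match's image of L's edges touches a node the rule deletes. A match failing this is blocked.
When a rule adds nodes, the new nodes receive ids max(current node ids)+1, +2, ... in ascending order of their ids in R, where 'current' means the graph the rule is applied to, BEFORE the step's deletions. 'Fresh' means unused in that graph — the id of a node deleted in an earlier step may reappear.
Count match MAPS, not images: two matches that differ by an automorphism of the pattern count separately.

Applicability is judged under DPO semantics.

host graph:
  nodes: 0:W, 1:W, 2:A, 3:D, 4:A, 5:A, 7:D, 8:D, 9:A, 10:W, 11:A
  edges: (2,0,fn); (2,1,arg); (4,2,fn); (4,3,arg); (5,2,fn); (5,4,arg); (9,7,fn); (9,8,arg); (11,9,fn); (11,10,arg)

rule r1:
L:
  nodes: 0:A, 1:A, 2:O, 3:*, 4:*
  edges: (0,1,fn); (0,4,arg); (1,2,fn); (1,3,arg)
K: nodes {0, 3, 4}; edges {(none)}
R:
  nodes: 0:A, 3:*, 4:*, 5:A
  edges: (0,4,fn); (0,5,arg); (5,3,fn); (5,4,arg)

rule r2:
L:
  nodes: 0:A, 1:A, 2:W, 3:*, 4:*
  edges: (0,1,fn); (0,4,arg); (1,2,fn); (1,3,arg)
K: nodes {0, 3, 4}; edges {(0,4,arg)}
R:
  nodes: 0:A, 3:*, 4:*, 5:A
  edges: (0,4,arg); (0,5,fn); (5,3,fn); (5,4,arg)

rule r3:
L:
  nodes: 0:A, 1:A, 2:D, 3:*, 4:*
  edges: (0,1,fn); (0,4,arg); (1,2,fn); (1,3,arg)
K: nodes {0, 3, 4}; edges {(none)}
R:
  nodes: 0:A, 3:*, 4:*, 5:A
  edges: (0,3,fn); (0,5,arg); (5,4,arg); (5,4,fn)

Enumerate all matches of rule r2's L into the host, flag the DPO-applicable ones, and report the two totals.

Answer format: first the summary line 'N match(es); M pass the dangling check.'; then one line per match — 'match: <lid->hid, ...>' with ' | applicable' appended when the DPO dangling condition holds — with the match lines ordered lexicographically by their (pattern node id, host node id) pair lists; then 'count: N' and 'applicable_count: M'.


2 match(es); 0 pass the dangling check.
match: 0->4, 1->2, 2->0, 3->1, 4->3
match: 0->5, 1->2, 2->0, 3->1, 4->4
count: 2
applicable_count: 0
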